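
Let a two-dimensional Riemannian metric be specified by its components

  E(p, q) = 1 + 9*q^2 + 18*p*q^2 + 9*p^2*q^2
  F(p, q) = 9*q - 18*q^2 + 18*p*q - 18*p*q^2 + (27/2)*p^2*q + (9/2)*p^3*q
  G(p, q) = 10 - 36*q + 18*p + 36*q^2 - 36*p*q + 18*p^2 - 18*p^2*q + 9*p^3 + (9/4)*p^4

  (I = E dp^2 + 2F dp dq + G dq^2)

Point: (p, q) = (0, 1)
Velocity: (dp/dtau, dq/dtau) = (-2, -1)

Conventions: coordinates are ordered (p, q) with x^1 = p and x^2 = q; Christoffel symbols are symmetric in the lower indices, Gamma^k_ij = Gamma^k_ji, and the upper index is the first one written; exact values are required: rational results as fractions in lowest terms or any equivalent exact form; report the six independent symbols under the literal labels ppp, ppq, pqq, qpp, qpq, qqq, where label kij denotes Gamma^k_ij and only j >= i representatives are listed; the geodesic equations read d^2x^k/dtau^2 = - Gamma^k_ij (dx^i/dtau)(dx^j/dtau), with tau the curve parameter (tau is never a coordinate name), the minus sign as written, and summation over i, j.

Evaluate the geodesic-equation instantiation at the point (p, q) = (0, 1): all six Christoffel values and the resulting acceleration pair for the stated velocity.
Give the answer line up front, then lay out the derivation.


Answer: Gamma_ppp = 9/19, Gamma_ppq = 9/19, Gamma_pqq = -18/19, Gamma_qpp = -9/19, Gamma_qpq = -9/19, Gamma_qqq = 18/19; accelerations (d^2p/dtau^2, d^2q/dtau^2) = (-54/19, 54/19)

E = 10, F = -9, G = 10 at the point
E_p = 18, E_q = 18, F_p = 0, F_q = -27, G_p = -18, G_q = 36
EG - F^2 = 19;  g^inv = (1/19) * [[10, 9], [9, 10]]
first-kind symbols [ij,l] = (1/2)(d_i g_jl + d_j g_il - d_l g_ij): [pp,p] = E_p/2 = 9, [pp,q] = F_p - E_q/2 = -9, [pq,p] = E_q/2 = 9, [pq,q] = G_p/2 = -9, [qq,p] = F_q - G_p/2 = -18, [qq,q] = G_q/2 = 18
Gamma^p_ij = (G*[ij,p] - F*[ij,q])/(EG - F^2), Gamma^q_ij = (E*[ij,q] - F*[ij,p])/(EG - F^2)
Gamma_ppp = 9/19, Gamma_ppq = 9/19, Gamma_pqq = -18/19, Gamma_qpp = -9/19, Gamma_qpq = -9/19, Gamma_qqq = 18/19
d^2p/dtau^2 = -(Gamma_ppp*(-2)^2 + 2*Gamma_ppq*(-2)*(-1) + Gamma_pqq*(-1)^2) = -54/19
d^2q/dtau^2 = -(Gamma_qpp*(-2)^2 + 2*Gamma_qpq*(-2)*(-1) + Gamma_qqq*(-1)^2) = 54/19


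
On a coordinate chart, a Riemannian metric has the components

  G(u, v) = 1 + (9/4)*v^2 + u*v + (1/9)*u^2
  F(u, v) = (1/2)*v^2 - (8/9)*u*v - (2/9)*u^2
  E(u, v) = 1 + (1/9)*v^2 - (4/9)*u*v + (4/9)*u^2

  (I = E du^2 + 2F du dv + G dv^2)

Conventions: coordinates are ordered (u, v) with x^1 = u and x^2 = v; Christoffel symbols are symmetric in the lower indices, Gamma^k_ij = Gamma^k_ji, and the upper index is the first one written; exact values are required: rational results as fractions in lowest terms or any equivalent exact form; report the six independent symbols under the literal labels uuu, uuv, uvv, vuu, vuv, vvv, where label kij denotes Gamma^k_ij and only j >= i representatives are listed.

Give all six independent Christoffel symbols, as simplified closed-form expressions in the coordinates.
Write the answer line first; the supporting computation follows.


Answer: Gamma_uuu = (16*u - 8*v)/(20*u^2 + 20*u*v + 85*v^2 + 36), Gamma_uuv = (-8*u + 4*v)/(20*u^2 + 20*u*v + 85*v^2 + 36), Gamma_uvv = (-36*u + 18*v)/(20*u^2 + 20*u*v + 85*v^2 + 36), Gamma_vuu = (-8*u - 36*v)/(20*u^2 + 20*u*v + 85*v^2 + 36), Gamma_vuv = (4*u + 18*v)/(20*u^2 + 20*u*v + 85*v^2 + 36), Gamma_vvv = (18*u + 81*v)/(20*u^2 + 20*u*v + 85*v^2 + 36)

E = 1 + (1/9)*v^2 - (4/9)*u*v + (4/9)*u^2; F = (1/2)*v^2 - (8/9)*u*v - (2/9)*u^2; G = 1 + (9/4)*v^2 + u*v + (1/9)*u^2
Gamma^k_ij = (1/2) g^{kl} (d_i g_jl + d_j g_il - d_l g_ij), with g^inv = (1/(EG-F^2)) [[G, -F], [-F, E]]
first partials: E_u = -(4/9)*v + (8/9)*u, E_v = (2/9)*v - (4/9)*u, F_u = -(8/9)*v - (4/9)*u, F_v = v - (8/9)*u, G_u = v + (2/9)*u, G_v = (9/2)*v + u
D = EG - F^2 = 1 + (85/36)*v^2 + (5/9)*u*v + (5/9)*u^2
expanded: Gamma^u_uu = (G E_u - 2F F_u + F E_v)/(2D), Gamma^u_uv = (G E_v - F G_u)/(2D), Gamma^u_vv = (2G F_v - G G_u - F G_v)/(2D), Gamma^v_uu = (2E F_u - E E_v - F E_u)/(2D), Gamma^v_uv = (E G_u - F E_v)/(2D), Gamma^v_vv = (E G_v - 2F F_v + F G_u)/(2D); substitute and cancel common factors


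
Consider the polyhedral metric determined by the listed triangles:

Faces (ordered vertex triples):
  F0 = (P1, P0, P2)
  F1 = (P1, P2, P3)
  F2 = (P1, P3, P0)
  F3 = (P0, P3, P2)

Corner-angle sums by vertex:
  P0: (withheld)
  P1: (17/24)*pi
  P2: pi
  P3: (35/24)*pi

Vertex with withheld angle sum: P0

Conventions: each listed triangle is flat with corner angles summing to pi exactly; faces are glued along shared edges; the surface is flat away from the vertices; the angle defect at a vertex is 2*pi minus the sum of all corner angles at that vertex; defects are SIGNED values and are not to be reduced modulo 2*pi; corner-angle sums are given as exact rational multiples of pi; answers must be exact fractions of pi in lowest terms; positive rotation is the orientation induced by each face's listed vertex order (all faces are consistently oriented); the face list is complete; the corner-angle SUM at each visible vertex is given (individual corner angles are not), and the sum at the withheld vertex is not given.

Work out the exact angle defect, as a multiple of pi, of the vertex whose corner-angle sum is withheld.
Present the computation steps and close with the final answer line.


V = 4, E = 6, F = 4; chi = V - E + F = 2
Gauss-Bonnet: total defect = 2*pi*chi = 4*pi; visible defects sum to (17/6)*pi

Answer: defect(P0) = (7/6)*pi


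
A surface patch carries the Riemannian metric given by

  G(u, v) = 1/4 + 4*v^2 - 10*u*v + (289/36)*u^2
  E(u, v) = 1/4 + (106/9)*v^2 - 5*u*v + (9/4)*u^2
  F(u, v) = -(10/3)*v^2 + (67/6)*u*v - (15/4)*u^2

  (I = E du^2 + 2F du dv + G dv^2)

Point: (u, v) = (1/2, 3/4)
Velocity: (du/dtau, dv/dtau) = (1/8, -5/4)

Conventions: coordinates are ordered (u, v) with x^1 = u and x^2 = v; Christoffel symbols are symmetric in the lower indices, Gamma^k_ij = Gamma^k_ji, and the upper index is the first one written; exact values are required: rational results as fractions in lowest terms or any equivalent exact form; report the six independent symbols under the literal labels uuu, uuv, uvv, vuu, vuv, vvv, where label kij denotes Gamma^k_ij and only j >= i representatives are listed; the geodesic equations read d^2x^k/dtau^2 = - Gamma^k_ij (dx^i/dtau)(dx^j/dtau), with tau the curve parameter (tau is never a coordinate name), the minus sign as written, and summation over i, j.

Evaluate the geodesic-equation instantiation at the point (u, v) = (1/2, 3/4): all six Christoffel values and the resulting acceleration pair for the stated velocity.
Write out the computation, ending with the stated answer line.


E = 89/16, F = 11/8, G = 109/144 at the point
E_u = -3/2, E_v = 91/6, F_u = 37/8, F_v = 7/12, G_u = 19/36, G_v = 1
EG - F^2 = 5345/2304;  g^inv = (2304/5345) * [[109/144, -11/8], [-11/8, 89/16]]
first-kind symbols [ij,l] = (1/2)(d_i g_jl + d_j g_il - d_l g_ij): [uu,u] = E_u/2 = -3/4, [uu,v] = F_u - E_v/2 = -71/24, [uv,u] = E_v/2 = 91/12, [uv,v] = G_u/2 = 19/72, [vv,u] = F_v - G_u/2 = 23/72, [vv,v] = G_v/2 = 1/2
Gamma^u_ij = (G*[ij,u] - F*[ij,v])/(EG - F^2), Gamma^v_ij = (E*[ij,v] - F*[ij,u])/(EG - F^2)
Gamma_uuu = 8064/5345, Gamma_uuv = 37168/16035, Gamma_uvv = -9242/48105, Gamma_vuu = -35538/5345, Gamma_vuv = -20642/5345, Gamma_vvv = 5396/5345
d^2u/dtau^2 = -(Gamma_uuu*(1/8)^2 + 2*Gamma_uuv*(1/8)*(-5/4) + Gamma_uvv*(-5/4)^2) = 385213/384840
d^2v/dtau^2 = -(Gamma_vuu*(1/8)^2 + 2*Gamma_vuv*(1/8)*(-5/4) + Gamma_vvv*(-5/4)^2) = -458451/171040

Answer: Gamma_uuu = 8064/5345, Gamma_uuv = 37168/16035, Gamma_uvv = -9242/48105, Gamma_vuu = -35538/5345, Gamma_vuv = -20642/5345, Gamma_vvv = 5396/5345; accelerations (d^2u/dtau^2, d^2v/dtau^2) = (385213/384840, -458451/171040)


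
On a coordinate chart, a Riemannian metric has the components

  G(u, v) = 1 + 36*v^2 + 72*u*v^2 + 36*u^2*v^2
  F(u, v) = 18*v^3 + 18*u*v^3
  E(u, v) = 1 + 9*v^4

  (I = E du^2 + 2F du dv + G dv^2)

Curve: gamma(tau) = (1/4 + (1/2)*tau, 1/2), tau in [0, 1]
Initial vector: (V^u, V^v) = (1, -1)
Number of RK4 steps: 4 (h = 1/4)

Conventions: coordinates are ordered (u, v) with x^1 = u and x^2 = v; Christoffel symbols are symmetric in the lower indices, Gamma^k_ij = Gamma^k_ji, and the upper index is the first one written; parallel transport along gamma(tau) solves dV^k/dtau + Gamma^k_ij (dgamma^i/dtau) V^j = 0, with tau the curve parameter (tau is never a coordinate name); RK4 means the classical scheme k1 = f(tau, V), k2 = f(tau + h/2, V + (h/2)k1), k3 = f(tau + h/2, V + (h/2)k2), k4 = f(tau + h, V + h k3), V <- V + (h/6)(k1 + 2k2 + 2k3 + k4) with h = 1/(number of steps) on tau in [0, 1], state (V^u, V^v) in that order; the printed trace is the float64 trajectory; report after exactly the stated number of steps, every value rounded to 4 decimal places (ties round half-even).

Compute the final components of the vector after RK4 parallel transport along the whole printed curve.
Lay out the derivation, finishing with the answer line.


gamma'(tau) = (1/2, 0); f(tau, V)^k = -Gamma^k_ij(gamma(tau)) gamma'^i(tau) V^j; h = 1/4; intermediate values shown to 6 dp
curve data and Christoffel symbols at the stage parameters:
  tau = 0.000000: gamma = (0.250000, 0.500000), gamma' = (0.500000, 0.000000); Gamma_uuu = 0.000000, Gamma_uuv = 0.144000, Gamma_uvv = 0.360000, Gamma_vuu = 0.000000, Gamma_vuv = 0.720000, Gamma_vvv = 1.800000
  tau = 0.125000: gamma = (0.312500, 0.500000), gamma' = (0.500000, 0.000000); Gamma_uuu = 0.000000, Gamma_uuv = 0.131838, Gamma_uvv = 0.346075, Gamma_vuu = 0.000000, Gamma_vuv = 0.692149, Gamma_vvv = 1.816892
  tau = 0.250000: gamma = (0.375000, 0.500000), gamma' = (0.500000, 0.000000); Gamma_uuu = 0.000000, Gamma_uuv = 0.121110, Gamma_uvv = 0.333053, Gamma_vuu = 0.000000, Gamma_vuv = 0.666106, Gamma_vvv = 1.831791
  tau = 0.375000: gamma = (0.437500, 0.500000), gamma' = (0.500000, 0.000000); Gamma_uuu = 0.000000, Gamma_uuv = 0.111606, Gamma_uvv = 0.320868, Gamma_vuu = 0.000000, Gamma_vuv = 0.641736, Gamma_vvv = 1.844991
  tau = 0.500000: gamma = (0.500000, 0.500000), gamma' = (0.500000, 0.000000); Gamma_uuu = 0.000000, Gamma_uuv = 0.103152, Gamma_uvv = 0.309456, Gamma_vuu = 0.000000, Gamma_vuv = 0.618911, Gamma_vvv = 1.856734
  tau = 0.625000: gamma = (0.562500, 0.500000), gamma' = (0.500000, 0.000000); Gamma_uuu = 0.000000, Gamma_uuv = 0.095602, Gamma_uvv = 0.298755, Gamma_vuu = 0.000000, Gamma_vuv = 0.597510, Gamma_vvv = 1.867220
  tau = 0.750000: gamma = (0.625000, 0.500000), gamma' = (0.500000, 0.000000); Gamma_uuu = 0.000000, Gamma_uuv = 0.088834, Gamma_uvv = 0.288711, Gamma_vuu = 0.000000, Gamma_vuv = 0.577421, Gamma_vvv = 1.876619
  tau = 0.875000: gamma = (0.687500, 0.500000), gamma' = (0.500000, 0.000000); Gamma_uuu = 0.000000, Gamma_uuv = 0.082747, Gamma_uvv = 0.279270, Gamma_vuu = 0.000000, Gamma_vuv = 0.558540, Gamma_vvv = 1.885074
  tau = 1.000000: gamma = (0.750000, 0.500000), gamma' = (0.500000, 0.000000); Gamma_uuu = 0.000000, Gamma_uuv = 0.077253, Gamma_uvv = 0.270386, Gamma_vuu = 0.000000, Gamma_vuv = 0.540773, Gamma_vvv = 1.892704
step 0: V^u = 1.0000, V^v = -1.0000
step 1: k1 = (0.072000, 0.360000), k2 = (0.062953, 0.330501), k3 = (0.063196, 0.331777), k4 = (0.055532, 0.305428); V <- V + (h/6)(k1 + 2k2 + 2k3 + k4): V^u = 1.0158, V^v = -0.9171
step 2: k1 = (0.055534, 0.305438), k2 = (0.049046, 0.282012), k3 = (0.049209, 0.282952), k4 = (0.043651, 0.261906); V <- V + (h/6)(k1 + 2k2 + 2k3 + k4): V^u = 1.0281, V^v = -0.8464
step 3: k1 = (0.043652, 0.261912), k2 = (0.038892, 0.243075), k3 = (0.039005, 0.243778), k4 = (0.034886, 0.226759); V <- V + (h/6)(k1 + 2k2 + 2k3 + k4): V^u = 1.0379, V^v = -0.7854
step 4: k1 = (0.034887, 0.226763), k2 = (0.031323, 0.211432), k3 = (0.031403, 0.211967), k4 = (0.028292, 0.198042); V <- V + (h/6)(k1 + 2k2 + 2k3 + k4): V^u = 1.0458, V^v = -0.7324

Answer: V^u = 1.0458, V^v = -0.7324


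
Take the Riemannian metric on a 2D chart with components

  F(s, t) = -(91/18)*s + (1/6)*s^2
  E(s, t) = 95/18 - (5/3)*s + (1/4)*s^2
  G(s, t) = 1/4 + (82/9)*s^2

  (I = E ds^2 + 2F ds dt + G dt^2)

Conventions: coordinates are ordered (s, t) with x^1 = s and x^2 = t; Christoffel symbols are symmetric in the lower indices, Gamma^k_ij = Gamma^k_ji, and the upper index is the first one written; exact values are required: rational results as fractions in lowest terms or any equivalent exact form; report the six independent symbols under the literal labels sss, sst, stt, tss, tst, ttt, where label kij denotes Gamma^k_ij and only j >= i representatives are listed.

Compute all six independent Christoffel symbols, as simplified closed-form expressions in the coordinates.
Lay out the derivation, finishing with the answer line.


E = 95/18 - (5/3)*s + (1/4)*s^2; F = -(91/18)*s + (1/6)*s^2; G = 1/4 + (82/9)*s^2
Gamma^k_ij = (1/2) g^{kl} (d_i g_jl + d_j g_il - d_l g_ij), with g^inv = (1/(EG-F^2)) [[G, -F], [-F, E]]
first partials: E_s = -5/3 + (1/2)*s, E_t = 0, F_s = -91/18 + (1/3)*s, F_t = 0, G_s = (164/9)*s, G_t = 0
D = EG - F^2 = 95/72 - (5/12)*s + (3253/144)*s^2 - (27/2)*s^3 + (9/4)*s^4
expanded: Gamma^s_ss = (G E_s - 2F F_s + F E_t)/(2D), Gamma^s_st = (G E_t - F G_s)/(2D), Gamma^s_tt = (2G F_t - G G_s - F G_t)/(2D), Gamma^t_ss = (2E F_s - E E_t - F E_s)/(2D), Gamma^t_st = (E G_s - F E_t)/(2D), Gamma^t_tt = (E G_t - 2F F_t + F G_s)/(2D); substitute and cancel common factors

Answer: Gamma_sss = (2880*s^3 - 6564*s^2 - 33043*s - 270)/(2916*s^4 - 17496*s^3 + 29277*s^2 - 540*s + 1710), Gamma_sst = (-1968*s^3 + 59696*s^2)/(2916*s^4 - 17496*s^3 + 29277*s^2 - 540*s + 1710), Gamma_stt = (-107584*s^3 - 2952*s)/(2916*s^4 - 17496*s^3 + 29277*s^2 - 540*s + 1710), Gamma_tss = (54*s^3 - 540*s^2 + 7740*s - 34580)/(2916*s^4 - 17496*s^3 + 29277*s^2 - 540*s + 1710), Gamma_tst = (2952*s^3 - 19680*s^2 + 62320*s)/(2916*s^4 - 17496*s^3 + 29277*s^2 - 540*s + 1710), Gamma_ttt = (1968*s^3 - 59696*s^2)/(2916*s^4 - 17496*s^3 + 29277*s^2 - 540*s + 1710)


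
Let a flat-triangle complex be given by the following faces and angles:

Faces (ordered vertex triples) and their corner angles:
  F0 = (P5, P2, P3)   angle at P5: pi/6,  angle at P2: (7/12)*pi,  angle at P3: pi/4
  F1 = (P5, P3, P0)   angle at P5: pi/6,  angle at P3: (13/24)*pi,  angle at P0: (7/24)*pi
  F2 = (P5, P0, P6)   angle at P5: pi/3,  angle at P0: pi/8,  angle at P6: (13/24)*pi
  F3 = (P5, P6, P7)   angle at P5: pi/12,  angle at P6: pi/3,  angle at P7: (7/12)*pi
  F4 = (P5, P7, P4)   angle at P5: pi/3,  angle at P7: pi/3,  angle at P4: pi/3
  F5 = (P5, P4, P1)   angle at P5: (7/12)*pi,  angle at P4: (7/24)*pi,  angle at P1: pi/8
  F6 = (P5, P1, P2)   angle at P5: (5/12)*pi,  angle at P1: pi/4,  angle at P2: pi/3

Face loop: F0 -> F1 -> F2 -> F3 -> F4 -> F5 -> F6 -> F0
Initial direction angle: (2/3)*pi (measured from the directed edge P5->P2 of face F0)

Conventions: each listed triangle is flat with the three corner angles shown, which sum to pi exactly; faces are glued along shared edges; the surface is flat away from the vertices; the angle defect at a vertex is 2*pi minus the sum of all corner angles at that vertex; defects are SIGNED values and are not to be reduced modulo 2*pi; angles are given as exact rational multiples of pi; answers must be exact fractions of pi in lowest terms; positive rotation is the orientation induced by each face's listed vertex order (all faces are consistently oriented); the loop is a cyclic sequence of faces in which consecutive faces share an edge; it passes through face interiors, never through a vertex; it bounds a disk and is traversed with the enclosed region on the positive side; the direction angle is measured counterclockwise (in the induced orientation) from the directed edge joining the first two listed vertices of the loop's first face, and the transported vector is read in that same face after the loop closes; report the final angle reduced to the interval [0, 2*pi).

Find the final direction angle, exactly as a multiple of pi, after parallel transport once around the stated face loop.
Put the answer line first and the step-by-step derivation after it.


Answer: final direction angle = (7/12)*pi

enclosed vertex P5: corner angles sum to (25/12)*pi, defect = 2*pi - (25/12)*pi = -pi/12
by Gauss-Bonnet the loop rotates the vector by the enclosed defect sum (positive orientation, mod 2*pi)
final angle = (2/3)*pi - pi/12 = (7/12)*pi (mod 2*pi)


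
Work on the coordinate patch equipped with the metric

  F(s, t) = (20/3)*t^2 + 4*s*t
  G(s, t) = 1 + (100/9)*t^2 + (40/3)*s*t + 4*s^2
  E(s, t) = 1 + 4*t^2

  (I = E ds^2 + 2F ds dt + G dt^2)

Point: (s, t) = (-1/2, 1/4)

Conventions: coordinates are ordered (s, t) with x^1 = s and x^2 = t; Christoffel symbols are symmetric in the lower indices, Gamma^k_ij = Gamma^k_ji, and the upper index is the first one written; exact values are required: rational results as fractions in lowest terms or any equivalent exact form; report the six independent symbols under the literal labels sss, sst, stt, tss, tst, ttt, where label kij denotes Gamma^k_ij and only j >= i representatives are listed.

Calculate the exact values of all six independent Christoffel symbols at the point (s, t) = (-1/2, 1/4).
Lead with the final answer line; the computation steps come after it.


Answer: Gamma_sss = 0, Gamma_sst = 18/23, Gamma_stt = 30/23, Gamma_tss = 0, Gamma_tst = -6/23, Gamma_ttt = -10/23

E = 5/4, F = -1/12, G = 37/36 at the point
E_s = 0, E_t = 2, F_s = 1, F_t = 4/3, G_s = -2/3, G_t = -10/9
EG - F^2 = 23/18;  g^inv = (18/23) * [[37/36, 1/12], [1/12, 5/4]]
first-kind symbols [ij,l] = (1/2)(d_i g_jl + d_j g_il - d_l g_ij): [ss,s] = E_s/2 = 0, [ss,t] = F_s - E_t/2 = 0, [st,s] = E_t/2 = 1, [st,t] = G_s/2 = -1/3, [tt,s] = F_t - G_s/2 = 5/3, [tt,t] = G_t/2 = -5/9
Gamma^s_ij = (G*[ij,s] - F*[ij,t])/(EG - F^2), Gamma^t_ij = (E*[ij,t] - F*[ij,s])/(EG - F^2)


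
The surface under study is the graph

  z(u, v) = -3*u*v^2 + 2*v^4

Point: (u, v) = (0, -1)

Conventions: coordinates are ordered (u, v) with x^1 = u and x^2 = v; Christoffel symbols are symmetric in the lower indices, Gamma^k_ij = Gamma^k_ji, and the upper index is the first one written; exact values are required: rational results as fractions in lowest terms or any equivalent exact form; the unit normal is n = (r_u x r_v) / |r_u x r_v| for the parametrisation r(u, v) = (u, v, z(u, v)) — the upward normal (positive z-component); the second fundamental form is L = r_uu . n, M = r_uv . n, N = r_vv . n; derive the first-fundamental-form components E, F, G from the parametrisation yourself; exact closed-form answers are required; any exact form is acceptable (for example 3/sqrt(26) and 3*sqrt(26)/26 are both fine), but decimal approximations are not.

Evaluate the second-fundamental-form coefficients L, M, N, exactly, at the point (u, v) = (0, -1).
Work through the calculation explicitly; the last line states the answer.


z_u = -3, z_v = -8, z_uu = 0, z_uv = 6, z_vv = 24
E = 10, F = 24, G = 65; answer radicand W^2 = 74
unnormalised second-form numerators: l = 0, m = 6, n = 24; L = l/sqrt(74), and similarly M = m/sqrt(W^2), N = n/sqrt(W^2)

Answer: L = 0, M = 3*sqrt(74)/37, N = 12*sqrt(74)/37


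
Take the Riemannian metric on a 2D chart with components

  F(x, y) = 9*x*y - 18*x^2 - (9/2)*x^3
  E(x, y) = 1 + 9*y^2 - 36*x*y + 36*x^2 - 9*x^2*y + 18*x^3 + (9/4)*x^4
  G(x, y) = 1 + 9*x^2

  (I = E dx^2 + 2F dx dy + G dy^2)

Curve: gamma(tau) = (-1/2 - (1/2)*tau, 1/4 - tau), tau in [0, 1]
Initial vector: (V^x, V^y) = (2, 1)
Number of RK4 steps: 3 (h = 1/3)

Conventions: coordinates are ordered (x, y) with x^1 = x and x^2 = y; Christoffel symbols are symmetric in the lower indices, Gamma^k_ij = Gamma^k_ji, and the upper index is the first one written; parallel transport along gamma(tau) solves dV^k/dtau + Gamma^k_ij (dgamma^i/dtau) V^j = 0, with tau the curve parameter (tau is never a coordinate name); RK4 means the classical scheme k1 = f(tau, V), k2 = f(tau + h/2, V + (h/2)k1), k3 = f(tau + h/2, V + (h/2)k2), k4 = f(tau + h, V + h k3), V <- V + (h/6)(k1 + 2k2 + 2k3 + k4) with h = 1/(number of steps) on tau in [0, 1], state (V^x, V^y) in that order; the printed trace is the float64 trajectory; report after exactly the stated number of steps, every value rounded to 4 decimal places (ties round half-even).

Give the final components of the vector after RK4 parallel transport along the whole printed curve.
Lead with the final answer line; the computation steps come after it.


Answer: V^x = 2.7441, V^y = 0.3956

gamma'(tau) = (-1/2, -1); f(tau, V)^k = -Gamma^k_ij(gamma(tau)) gamma'^i(tau) V^j; h = 1/3; intermediate values shown to 6 dp
curve data and Christoffel symbols at the stage parameters:
  tau = 0.000000: gamma = (-0.500000, 0.250000), gamma' = (-0.500000, -1.000000); Gamma_xxx = -1.037353, Gamma_xxy = 0.691569, Gamma_xyy = 0.000000, Gamma_yxx = 0.461046, Gamma_yxy = -0.307364, Gamma_yyy = 0.000000
  tau = 0.166667: gamma = (-0.583333, 0.083333), gamma' = (-0.500000, -1.000000); Gamma_xxx = -0.945789, Gamma_xxy = 0.667616, Gamma_xyy = 0.000000, Gamma_yxx = 0.510909, Gamma_yxy = -0.360641, Gamma_yyy = 0.000000
  tau = 0.333333: gamma = (-0.666667, -0.083333), gamma' = (-0.500000, -1.000000); Gamma_xxx = -0.850168, Gamma_xxy = 0.637626, Gamma_xyy = 0.000000, Gamma_yxx = 0.551460, Gamma_yxy = -0.413595, Gamma_yyy = 0.000000
  tau = 0.500000: gamma = (-0.750000, -0.250000), gamma' = (-0.500000, -1.000000); Gamma_xxx = -0.751161, Gamma_xxy = 0.600929, Gamma_xyy = 0.000000, Gamma_yxx = 0.581544, Gamma_yxy = -0.465235, Gamma_yyy = 0.000000
  tau = 0.666667: gamma = (-0.833333, -0.416667), gamma' = (-0.500000, -1.000000); Gamma_xxx = -0.649923, Gamma_xxy = 0.557077, Gamma_xyy = 0.000000, Gamma_yxx = 0.599929, Gamma_yxy = -0.514224, Gamma_yyy = 0.000000
  tau = 0.833333: gamma = (-0.916667, -0.583333), gamma' = (-0.500000, -1.000000); Gamma_xxx = -0.548161, Gamma_xxy = 0.505995, Gamma_xyy = 0.000000, Gamma_yxx = 0.605500, Gamma_yxy = -0.558923, Gamma_yyy = 0.000000
  tau = 1.000000: gamma = (-1.000000, -0.750000), gamma' = (-0.500000, -1.000000); Gamma_xxx = -0.448133, Gamma_xxy = 0.448133, Gamma_xyy = 0.000000, Gamma_yxx = 0.597510, Gamma_yxy = -0.597510, Gamma_yyy = 0.000000
step 0: V^x = 2.0000, V^y = 1.0000
step 1: k1 = (0.691569, -0.307364), k2 = (0.728594, -0.393581), k3 = (0.724999, -0.391639), k4 = (0.753641, -0.488848); V <- V + (h/6)(k1 + 2k2 + 2k3 + k4): V^x = 2.2418, V^y = 0.8685
step 2: k1 = (0.753371, -0.488673), k2 = (0.769969, -0.596105), k3 = (0.765212, -0.592422), k4 = (0.766473, -0.707514); V <- V + (h/6)(k1 + 2k2 + 2k3 + k4): V^x = 2.4968, V^y = 0.6700
step 3: k1 = (0.766170, -0.707234), k2 = (0.748349, -0.826628), k3 = (0.742626, -0.820306), k4 = (0.703775, -0.938367); V <- V + (h/6)(k1 + 2k2 + 2k3 + k4): V^x = 2.7441, V^y = 0.3956


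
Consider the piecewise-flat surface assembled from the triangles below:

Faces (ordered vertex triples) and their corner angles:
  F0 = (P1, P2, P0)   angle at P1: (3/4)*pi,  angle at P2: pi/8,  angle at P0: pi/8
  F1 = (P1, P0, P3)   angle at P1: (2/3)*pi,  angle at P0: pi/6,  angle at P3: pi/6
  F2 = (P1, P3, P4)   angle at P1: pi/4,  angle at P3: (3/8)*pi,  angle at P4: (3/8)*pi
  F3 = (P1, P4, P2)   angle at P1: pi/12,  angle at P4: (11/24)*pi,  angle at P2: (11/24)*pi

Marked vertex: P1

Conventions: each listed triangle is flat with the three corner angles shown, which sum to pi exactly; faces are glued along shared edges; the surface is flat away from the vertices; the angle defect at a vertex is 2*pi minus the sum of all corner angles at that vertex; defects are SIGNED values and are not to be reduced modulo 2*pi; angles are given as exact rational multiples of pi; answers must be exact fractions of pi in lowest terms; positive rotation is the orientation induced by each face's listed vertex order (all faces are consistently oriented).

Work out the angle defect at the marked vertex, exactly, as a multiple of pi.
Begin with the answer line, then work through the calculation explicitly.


Answer: defect(P1) = pi/4

Sum of corner angles at P1: (7/4)*pi
defect = 2*pi - (7/4)*pi


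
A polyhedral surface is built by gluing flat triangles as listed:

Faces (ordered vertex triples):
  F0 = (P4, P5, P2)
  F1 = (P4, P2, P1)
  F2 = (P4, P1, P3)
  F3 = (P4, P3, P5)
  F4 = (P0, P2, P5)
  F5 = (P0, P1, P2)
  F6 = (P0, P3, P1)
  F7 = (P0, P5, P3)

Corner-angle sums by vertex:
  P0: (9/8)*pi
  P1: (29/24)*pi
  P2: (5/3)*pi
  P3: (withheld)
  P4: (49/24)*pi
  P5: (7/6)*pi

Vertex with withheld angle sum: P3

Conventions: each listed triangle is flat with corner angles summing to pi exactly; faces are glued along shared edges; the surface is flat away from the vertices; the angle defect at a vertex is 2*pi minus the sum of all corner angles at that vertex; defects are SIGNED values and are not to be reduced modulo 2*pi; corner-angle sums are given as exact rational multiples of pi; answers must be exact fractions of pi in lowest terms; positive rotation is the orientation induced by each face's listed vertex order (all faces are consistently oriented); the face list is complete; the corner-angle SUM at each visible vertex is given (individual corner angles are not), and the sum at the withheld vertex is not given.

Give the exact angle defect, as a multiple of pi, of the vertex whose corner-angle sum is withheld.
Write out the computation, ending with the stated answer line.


V = 6, E = 12, F = 8; chi = V - E + F = 2
Gauss-Bonnet: total defect = 2*pi*chi = 4*pi; visible defects sum to (67/24)*pi

Answer: defect(P3) = (29/24)*pi


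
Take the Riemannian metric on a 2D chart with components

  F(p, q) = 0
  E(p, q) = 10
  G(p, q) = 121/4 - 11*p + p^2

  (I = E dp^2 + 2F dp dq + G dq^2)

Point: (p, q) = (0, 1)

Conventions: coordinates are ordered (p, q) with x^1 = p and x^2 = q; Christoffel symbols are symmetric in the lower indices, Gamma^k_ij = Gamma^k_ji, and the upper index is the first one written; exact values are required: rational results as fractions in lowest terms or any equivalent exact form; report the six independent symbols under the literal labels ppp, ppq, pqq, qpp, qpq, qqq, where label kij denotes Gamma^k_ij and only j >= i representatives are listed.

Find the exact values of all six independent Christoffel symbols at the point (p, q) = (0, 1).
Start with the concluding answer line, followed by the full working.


Answer: Gamma_ppp = 0, Gamma_ppq = 0, Gamma_pqq = 11/20, Gamma_qpp = 0, Gamma_qpq = -2/11, Gamma_qqq = 0

E = 10, F = 0, G = 121/4 at the point
E_p = 0, E_q = 0, F_p = 0, F_q = 0, G_p = -11, G_q = 0
EG - F^2 = 605/2;  g^inv = (2/605) * [[121/4, 0], [0, 10]]
first-kind symbols [ij,l] = (1/2)(d_i g_jl + d_j g_il - d_l g_ij): [pp,p] = E_p/2 = 0, [pp,q] = F_p - E_q/2 = 0, [pq,p] = E_q/2 = 0, [pq,q] = G_p/2 = -11/2, [qq,p] = F_q - G_p/2 = 11/2, [qq,q] = G_q/2 = 0
Gamma^p_ij = (G*[ij,p] - F*[ij,q])/(EG - F^2), Gamma^q_ij = (E*[ij,q] - F*[ij,p])/(EG - F^2)


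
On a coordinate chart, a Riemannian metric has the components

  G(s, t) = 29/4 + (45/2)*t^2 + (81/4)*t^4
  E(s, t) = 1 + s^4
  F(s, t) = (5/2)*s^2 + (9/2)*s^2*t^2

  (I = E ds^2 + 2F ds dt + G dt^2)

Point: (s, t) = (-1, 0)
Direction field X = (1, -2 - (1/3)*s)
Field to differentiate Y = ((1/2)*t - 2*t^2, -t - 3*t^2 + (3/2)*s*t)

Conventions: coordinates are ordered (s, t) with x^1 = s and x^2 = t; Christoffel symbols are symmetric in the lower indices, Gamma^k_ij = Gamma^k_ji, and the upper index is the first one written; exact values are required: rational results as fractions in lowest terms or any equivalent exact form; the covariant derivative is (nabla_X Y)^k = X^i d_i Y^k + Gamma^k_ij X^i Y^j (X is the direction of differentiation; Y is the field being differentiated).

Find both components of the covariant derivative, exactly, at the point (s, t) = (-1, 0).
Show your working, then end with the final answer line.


E = 2, F = 5/2, G = 29/4 at the point
E_s = -4, E_t = 0, F_s = -5, F_t = 0, G_s = 0, G_t = 0
EG - F^2 = 33/4;  g^inv = (4/33) * [[29/4, -5/2], [-5/2, 2]]
first-kind symbols [ij,l] = (1/2)(d_i g_jl + d_j g_il - d_l g_ij): [ss,s] = E_s/2 = -2, [ss,t] = F_s - E_t/2 = -5, [st,s] = E_t/2 = 0, [st,t] = G_s/2 = 0, [tt,s] = F_t - G_s/2 = 0, [tt,t] = G_t/2 = 0
Gamma^s_ij = (G*[ij,s] - F*[ij,t])/(EG - F^2), Gamma^t_ij = (E*[ij,t] - F*[ij,s])/(EG - F^2)
Gamma_sss = -8/33, Gamma_sst = 0, Gamma_stt = 0, Gamma_tss = -20/33, Gamma_tst = 0, Gamma_ttt = 0
X = (1, -5/3), Y = (0, 0) at the point

Answer: (nabla_X Y)^s = -5/6, (nabla_X Y)^t = 25/6


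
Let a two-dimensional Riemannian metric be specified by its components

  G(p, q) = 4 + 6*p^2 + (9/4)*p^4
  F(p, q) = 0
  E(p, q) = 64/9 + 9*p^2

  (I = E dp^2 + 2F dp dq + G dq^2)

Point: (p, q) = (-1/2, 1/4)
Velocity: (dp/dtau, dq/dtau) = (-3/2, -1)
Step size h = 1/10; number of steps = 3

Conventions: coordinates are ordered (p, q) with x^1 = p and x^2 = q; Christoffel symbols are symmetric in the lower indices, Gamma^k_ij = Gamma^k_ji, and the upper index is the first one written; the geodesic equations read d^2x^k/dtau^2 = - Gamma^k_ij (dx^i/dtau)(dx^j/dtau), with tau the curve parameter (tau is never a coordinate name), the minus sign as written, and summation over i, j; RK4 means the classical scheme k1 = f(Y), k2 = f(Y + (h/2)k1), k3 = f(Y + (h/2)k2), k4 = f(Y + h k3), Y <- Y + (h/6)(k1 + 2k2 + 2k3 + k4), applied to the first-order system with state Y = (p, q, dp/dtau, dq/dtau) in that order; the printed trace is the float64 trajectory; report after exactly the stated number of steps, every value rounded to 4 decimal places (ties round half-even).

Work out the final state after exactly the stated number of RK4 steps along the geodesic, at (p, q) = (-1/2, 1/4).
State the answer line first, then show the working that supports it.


Answer: p = -0.9159, q = 0.0264, dp/dtau = -1.2716, dq/dtau = -0.5313

f(Y) = (dp/dtau, dq/dtau, -Gamma^p_ij Y'^i Y'^j, -Gamma^q_ij Y'^i Y'^j) with the Gammas evaluated at the stage position; h = 0.100000; intermediate values shown to 6 dp
step 0: p = -0.5000, q = 0.2500, dp/dtau = -1.5000, dq/dtau = -1.0000
step 1:
  k1: at (p, q) = (-0.500000, 0.250000), (dp/dtau, dq/dtau) = (-1.500000, -1.000000); Gamma_ppp = -0.480712, Gamma_ppq = 0.000000, Gamma_pqq = 0.380564, Gamma_qpp = 0.000000, Gamma_qpq = -0.631579, Gamma_qqq = 0.000000; k1 = (-1.500000, -1.000000, 0.701039, 1.894737)
  k2: at (p, q) = (-0.575000, 0.200000), (dp/dtau, dq/dtau) = (-1.464948, -0.905263); Gamma_ppp = -0.513050, Gamma_ppq = 0.000000, Gamma_pqq = 0.426847, Gamma_qpp = 0.000000, Gamma_qpq = -0.691123, Gamma_qqq = 0.000000; k2 = (-1.464948, -0.905263, 0.751241, 1.833084)
  k3: at (p, q) = (-0.573247, 0.204737), (dp/dtau, dq/dtau) = (-1.462438, -0.908346); Gamma_ppp = -0.512406, Gamma_ppq = 0.000000, Gamma_pqq = 0.425796, Gamma_qpp = 0.000000, Gamma_qpq = -0.689851, Gamma_qqq = 0.000000; k3 = (-1.462438, -0.908346, 0.744575, 1.832795)
  k4: at (p, q) = (-0.646244, 0.159165), (dp/dtau, dq/dtau) = (-1.425542, -0.816721); Gamma_ppp = -0.535079, Gamma_ppq = 0.000000, Gamma_pqq = 0.468452, Gamma_qpp = 0.000000, Gamma_qpq = -0.738158, Gamma_qqq = 0.000000; k4 = (-1.425542, -0.816721, 0.774899, 1.718829)
  Y <- Y + (h/6)(k1 + 2k2 + 2k3 + k4): p = -0.6463, q = 0.1593, dp/dtau = -1.4255, dq/dtau = -0.8176
step 2:
  k1: at (p, q) = (-0.646339, 0.159268), (dp/dtau, dq/dtau) = (-1.425540, -0.817578); Gamma_ppp = -0.535103, Gamma_ppq = 0.000000, Gamma_pqq = 0.468506, Gamma_qpp = 0.000000, Gamma_qpq = -0.738214, Gamma_qqq = 0.000000; k1 = (-1.425540, -0.817578, 0.774253, 1.720763)
  k2: at (p, q) = (-0.717616, 0.118389), (dp/dtau, dq/dtau) = (-1.386828, -0.731540); Gamma_ppp = -0.549857, Gamma_ppq = 0.000000, Gamma_pqq = 0.508152, Gamma_qpp = 0.000000, Gamma_qpq = -0.776512, Gamma_qqq = 0.000000; k2 = (-1.386828, -0.731540, 0.785597, 1.575573)
  k3: at (p, q) = (-0.715680, 0.122691), (dp/dtau, dq/dtau) = (-1.386261, -0.738799); Gamma_ppp = -0.549542, Gamma_ppq = 0.000000, Gamma_pqq = 0.507098, Gamma_qpp = 0.000000, Gamma_qpq = -0.775582, Gamma_qqq = 0.000000; k3 = (-1.386261, -0.738799, 0.779278, 1.588652)
  k4: at (p, q) = (-0.784965, 0.085388), (dp/dtau, dq/dtau) = (-1.347613, -0.658713); Gamma_ppp = -0.558180, Gamma_ppq = 0.000000, Gamma_pqq = 0.544087, Gamma_qpp = 0.000000, Gamma_qpq = -0.805297, Gamma_qqq = 0.000000; k4 = (-1.347613, -0.658713, 0.777608, 1.429708)
  Y <- Y + (h/6)(k1 + 2k2 + 2k3 + k4): p = -0.7850, q = 0.0857, dp/dtau = -1.3475, dq/dtau = -0.6596
step 3:
  k1: at (p, q) = (-0.784994, 0.085652), (dp/dtau, dq/dtau) = (-1.347514, -0.659596); Gamma_ppp = -0.558183, Gamma_ppq = 0.000000, Gamma_pqq = 0.544102, Gamma_qpp = 0.000000, Gamma_qpq = -0.805308, Gamma_qqq = 0.000000; k1 = (-1.347514, -0.659596, 0.776823, 1.431539)
  k2: at (p, q) = (-0.852370, 0.052672), (dp/dtau, dq/dtau) = (-1.308672, -0.588019); Gamma_ppp = -0.562005, Gamma_ppq = 0.000000, Gamma_pqq = 0.578828, Gamma_qpp = 0.000000, Gamma_qpq = -0.827597, Gamma_qqq = 0.000000; k2 = (-1.308672, -0.588019, 0.762364, 1.273711)
  k3: at (p, q) = (-0.850428, 0.056251), (dp/dtau, dq/dtau) = (-1.309395, -0.595910); Gamma_ppp = -0.561950, Gamma_ppq = 0.000000, Gamma_pqq = 0.577842, Gamma_qpp = 0.000000, Gamma_qpq = -0.827039, Gamma_qqq = 0.000000; k3 = (-1.309395, -0.595910, 0.758276, 1.290647)
  k4: at (p, q) = (-0.915934, 0.026061), (dp/dtau, dq/dtau) = (-1.271686, -0.530531); Gamma_ppp = -0.562247, Gamma_ppq = 0.000000, Gamma_pqq = 0.610676, Gamma_qpp = 0.000000, Gamma_qpq = -0.843297, Gamma_qqq = 0.000000; k4 = (-1.271686, -0.530531, 0.737376, 1.137893)
  Y <- Y + (h/6)(k1 + 2k2 + 2k3 + k4): p = -0.9159, q = 0.0264, dp/dtau = -1.2716, dq/dtau = -0.5313


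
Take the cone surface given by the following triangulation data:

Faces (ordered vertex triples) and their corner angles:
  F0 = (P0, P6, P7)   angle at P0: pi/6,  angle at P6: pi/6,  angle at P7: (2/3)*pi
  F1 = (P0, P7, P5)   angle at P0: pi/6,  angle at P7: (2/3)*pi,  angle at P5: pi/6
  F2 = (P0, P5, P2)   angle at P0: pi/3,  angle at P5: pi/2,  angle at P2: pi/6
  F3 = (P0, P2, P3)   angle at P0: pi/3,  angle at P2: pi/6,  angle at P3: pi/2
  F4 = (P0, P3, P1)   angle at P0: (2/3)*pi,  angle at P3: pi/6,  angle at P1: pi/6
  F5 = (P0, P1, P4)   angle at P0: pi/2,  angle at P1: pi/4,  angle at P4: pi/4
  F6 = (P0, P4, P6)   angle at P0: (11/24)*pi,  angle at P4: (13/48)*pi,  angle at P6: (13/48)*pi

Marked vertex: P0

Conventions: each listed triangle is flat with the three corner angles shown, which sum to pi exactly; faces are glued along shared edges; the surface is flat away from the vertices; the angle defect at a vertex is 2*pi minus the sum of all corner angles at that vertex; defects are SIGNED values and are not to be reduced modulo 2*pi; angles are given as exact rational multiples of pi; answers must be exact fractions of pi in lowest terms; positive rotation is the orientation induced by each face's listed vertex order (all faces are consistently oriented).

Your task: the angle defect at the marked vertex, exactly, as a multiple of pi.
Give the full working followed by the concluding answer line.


Sum of corner angles at P0: (21/8)*pi
defect = 2*pi - (21/8)*pi

Answer: defect(P0) = (-5/8)*pi


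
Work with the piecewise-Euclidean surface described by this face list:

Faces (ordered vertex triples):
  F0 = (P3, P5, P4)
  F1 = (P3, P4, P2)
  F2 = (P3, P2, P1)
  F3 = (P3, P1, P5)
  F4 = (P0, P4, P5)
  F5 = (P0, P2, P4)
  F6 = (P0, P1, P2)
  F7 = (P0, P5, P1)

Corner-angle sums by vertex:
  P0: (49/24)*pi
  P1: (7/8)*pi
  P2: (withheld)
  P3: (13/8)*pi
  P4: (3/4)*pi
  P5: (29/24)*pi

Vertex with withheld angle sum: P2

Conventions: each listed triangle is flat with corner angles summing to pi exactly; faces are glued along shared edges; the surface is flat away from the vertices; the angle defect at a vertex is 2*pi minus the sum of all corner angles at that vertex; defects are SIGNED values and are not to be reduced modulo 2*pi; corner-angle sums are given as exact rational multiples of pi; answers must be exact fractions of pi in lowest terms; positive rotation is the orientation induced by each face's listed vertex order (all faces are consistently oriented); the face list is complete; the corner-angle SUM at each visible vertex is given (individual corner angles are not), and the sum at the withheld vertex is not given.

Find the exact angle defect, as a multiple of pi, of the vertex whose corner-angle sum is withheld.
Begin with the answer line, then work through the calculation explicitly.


Answer: defect(P2) = pi/2

V = 6, E = 12, F = 8; chi = V - E + F = 2
Gauss-Bonnet: total defect = 2*pi*chi = 4*pi; visible defects sum to (7/2)*pi


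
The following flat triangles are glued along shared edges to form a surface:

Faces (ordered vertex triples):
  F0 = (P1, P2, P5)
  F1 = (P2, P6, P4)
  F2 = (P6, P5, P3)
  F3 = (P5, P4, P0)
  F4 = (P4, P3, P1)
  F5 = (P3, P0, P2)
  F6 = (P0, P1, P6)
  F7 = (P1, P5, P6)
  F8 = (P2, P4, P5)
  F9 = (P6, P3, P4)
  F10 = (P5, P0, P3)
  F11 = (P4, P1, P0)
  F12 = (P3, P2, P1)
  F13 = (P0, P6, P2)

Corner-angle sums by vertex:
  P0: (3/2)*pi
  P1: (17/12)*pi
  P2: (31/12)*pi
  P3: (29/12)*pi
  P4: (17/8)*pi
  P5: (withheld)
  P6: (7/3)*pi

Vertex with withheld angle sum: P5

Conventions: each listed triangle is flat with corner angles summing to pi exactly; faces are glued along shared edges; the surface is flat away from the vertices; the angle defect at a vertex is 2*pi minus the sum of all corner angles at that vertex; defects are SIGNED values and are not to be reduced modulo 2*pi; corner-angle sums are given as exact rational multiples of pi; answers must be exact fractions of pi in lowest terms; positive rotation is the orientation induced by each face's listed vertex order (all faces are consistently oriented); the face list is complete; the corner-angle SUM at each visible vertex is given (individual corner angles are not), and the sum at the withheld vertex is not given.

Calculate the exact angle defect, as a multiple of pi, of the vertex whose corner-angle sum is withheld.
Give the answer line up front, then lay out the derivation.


Answer: defect(P5) = (3/8)*pi

V = 7, E = 21, F = 14; chi = V - E + F = 0
Gauss-Bonnet: total defect = 2*pi*chi = 0; visible defects sum to (-3/8)*pi


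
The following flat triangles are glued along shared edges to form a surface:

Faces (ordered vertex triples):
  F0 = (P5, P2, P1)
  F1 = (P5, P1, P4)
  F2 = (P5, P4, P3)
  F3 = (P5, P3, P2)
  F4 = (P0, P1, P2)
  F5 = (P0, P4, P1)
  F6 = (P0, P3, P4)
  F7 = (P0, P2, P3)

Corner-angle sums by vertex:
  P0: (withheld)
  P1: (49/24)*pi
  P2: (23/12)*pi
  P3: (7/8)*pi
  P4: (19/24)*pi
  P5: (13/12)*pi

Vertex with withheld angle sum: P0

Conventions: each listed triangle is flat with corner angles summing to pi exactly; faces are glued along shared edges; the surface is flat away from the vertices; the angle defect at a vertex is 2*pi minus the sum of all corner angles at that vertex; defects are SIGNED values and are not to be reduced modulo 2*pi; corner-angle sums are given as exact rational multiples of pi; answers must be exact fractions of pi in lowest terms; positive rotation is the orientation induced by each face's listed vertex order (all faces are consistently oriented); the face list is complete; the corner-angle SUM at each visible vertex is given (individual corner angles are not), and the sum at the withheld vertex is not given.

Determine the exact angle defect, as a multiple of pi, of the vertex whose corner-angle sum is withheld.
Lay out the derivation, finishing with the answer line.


V = 6, E = 12, F = 8; chi = V - E + F = 2
Gauss-Bonnet: total defect = 2*pi*chi = 4*pi; visible defects sum to (79/24)*pi

Answer: defect(P0) = (17/24)*pi


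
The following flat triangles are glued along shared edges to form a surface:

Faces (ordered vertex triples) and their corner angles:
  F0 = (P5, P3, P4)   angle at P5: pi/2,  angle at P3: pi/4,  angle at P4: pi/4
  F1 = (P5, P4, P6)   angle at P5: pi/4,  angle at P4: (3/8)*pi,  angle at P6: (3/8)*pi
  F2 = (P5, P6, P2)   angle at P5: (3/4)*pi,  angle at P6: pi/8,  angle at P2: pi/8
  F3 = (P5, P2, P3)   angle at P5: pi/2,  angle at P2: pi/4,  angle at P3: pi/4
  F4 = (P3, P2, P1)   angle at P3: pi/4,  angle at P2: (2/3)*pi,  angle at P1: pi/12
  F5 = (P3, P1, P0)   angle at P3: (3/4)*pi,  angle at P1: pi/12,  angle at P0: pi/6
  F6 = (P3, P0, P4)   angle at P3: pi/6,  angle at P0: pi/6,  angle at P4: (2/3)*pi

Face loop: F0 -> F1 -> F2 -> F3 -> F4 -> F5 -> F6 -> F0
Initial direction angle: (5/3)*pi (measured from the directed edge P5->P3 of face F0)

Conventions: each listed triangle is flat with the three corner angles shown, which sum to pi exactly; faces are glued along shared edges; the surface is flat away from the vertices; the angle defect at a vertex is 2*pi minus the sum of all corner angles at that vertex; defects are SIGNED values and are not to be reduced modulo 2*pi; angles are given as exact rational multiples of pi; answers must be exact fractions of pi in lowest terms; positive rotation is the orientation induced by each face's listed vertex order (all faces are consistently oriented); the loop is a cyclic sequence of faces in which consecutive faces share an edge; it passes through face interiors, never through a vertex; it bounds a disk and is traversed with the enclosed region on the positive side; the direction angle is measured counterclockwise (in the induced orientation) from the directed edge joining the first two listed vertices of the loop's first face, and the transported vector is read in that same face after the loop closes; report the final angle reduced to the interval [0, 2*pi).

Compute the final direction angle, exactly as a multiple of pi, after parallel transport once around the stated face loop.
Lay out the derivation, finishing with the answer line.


enclosed vertex P3: corner angles sum to (5/3)*pi, defect = 2*pi - (5/3)*pi = pi/3
enclosed vertex P5: corner angles sum to 2*pi, defect = 2*pi - 2*pi = 0
transport around the loop rotates by the sum of enclosed defects; add to the initial angle mod 2*pi
final angle = (5/3)*pi + pi/3 = 0 (mod 2*pi)

Answer: final direction angle = 0
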